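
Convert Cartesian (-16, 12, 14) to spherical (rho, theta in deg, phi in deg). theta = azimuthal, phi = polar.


rho = sqrt((-16)^2 + 12^2 + 14^2) = 24.4131
theta = atan2(12, -16) = 143.1301 deg
phi = acos(14/24.4131) = 55.008 deg

rho = 24.4131, theta = 143.1301 deg, phi = 55.008 deg


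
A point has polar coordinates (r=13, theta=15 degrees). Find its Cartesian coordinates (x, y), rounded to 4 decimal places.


x = 13 * cos(15) = 12.557
y = 13 * sin(15) = 3.3646

(12.557, 3.3646)


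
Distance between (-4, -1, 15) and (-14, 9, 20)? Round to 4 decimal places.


d = sqrt((-14--4)^2 + (9--1)^2 + (20-15)^2) = 15

15


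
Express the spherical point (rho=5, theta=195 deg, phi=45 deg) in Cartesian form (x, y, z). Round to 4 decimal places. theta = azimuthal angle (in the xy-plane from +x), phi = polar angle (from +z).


x = 5 * sin(45) * cos(195) = -3.4151
y = 5 * sin(45) * sin(195) = -0.9151
z = 5 * cos(45) = 3.5355

(-3.4151, -0.9151, 3.5355)


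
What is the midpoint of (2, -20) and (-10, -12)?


Midpoint = ((2+-10)/2, (-20+-12)/2) = (-4, -16)

(-4, -16)


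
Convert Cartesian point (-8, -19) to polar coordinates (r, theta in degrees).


r = sqrt((-8)^2 + (-19)^2) = 20.6155
theta = atan2(-19, -8) = 247.1663 degrees

r = 20.6155, theta = 247.1663 degrees


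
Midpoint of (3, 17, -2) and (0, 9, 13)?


Midpoint = ((3+0)/2, (17+9)/2, (-2+13)/2) = (1.5, 13, 5.5)

(1.5, 13, 5.5)


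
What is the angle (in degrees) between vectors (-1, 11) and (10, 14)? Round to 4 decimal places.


dot = -1*10 + 11*14 = 144
|u| = 11.0454, |v| = 17.2047
cos(angle) = 0.7578
angle = 40.7321 degrees

40.7321 degrees


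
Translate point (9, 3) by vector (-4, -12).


Translation: (x+dx, y+dy) = (9+-4, 3+-12) = (5, -9)

(5, -9)


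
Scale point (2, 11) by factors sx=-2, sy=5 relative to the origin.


Scaling: (x*sx, y*sy) = (2*-2, 11*5) = (-4, 55)

(-4, 55)


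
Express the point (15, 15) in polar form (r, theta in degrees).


r = sqrt(15^2 + 15^2) = 21.2132
theta = atan2(15, 15) = 45 degrees

r = 21.2132, theta = 45 degrees


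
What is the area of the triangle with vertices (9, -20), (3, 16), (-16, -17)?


Area = |x1(y2-y3) + x2(y3-y1) + x3(y1-y2)| / 2
= |9*(16--17) + 3*(-17--20) + -16*(-20-16)| / 2
= 441

441


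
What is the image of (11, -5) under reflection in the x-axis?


Reflection across x-axis: (x, y) -> (x, -y)
(11, -5) -> (11, 5)

(11, 5)


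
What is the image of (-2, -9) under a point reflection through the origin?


Reflection through origin: (x, y) -> (-x, -y)
(-2, -9) -> (2, 9)

(2, 9)


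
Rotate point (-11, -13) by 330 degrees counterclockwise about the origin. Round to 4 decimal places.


x' = -11*cos(330) - -13*sin(330) = -16.0263
y' = -11*sin(330) + -13*cos(330) = -5.7583

(-16.0263, -5.7583)


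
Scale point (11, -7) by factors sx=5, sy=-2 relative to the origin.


Scaling: (x*sx, y*sy) = (11*5, -7*-2) = (55, 14)

(55, 14)


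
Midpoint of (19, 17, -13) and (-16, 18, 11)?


Midpoint = ((19+-16)/2, (17+18)/2, (-13+11)/2) = (1.5, 17.5, -1)

(1.5, 17.5, -1)


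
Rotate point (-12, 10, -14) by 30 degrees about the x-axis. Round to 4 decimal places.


x' = -12
y' = 10*cos(30) - -14*sin(30) = 15.6603
z' = 10*sin(30) + -14*cos(30) = -7.1244

(-12, 15.6603, -7.1244)


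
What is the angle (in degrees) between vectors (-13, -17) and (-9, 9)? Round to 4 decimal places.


dot = -13*-9 + -17*9 = -36
|u| = 21.4009, |v| = 12.7279
cos(angle) = -0.1322
angle = 97.5946 degrees

97.5946 degrees


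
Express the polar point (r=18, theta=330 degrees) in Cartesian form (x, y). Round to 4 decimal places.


x = 18 * cos(330) = 15.5885
y = 18 * sin(330) = -9

(15.5885, -9)


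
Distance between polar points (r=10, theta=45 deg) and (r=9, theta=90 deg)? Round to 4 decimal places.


d = sqrt(r1^2 + r2^2 - 2*r1*r2*cos(t2-t1))
d = sqrt(10^2 + 9^2 - 2*10*9*cos(90-45)) = 7.3294

7.3294


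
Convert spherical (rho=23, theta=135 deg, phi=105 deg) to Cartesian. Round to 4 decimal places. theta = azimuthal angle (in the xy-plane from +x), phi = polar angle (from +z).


x = 23 * sin(105) * cos(135) = -15.7093
y = 23 * sin(105) * sin(135) = 15.7093
z = 23 * cos(105) = -5.9528

(-15.7093, 15.7093, -5.9528)


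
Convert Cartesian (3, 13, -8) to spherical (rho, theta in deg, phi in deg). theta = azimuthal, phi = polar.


rho = sqrt(3^2 + 13^2 + (-8)^2) = 15.5563
theta = atan2(13, 3) = 77.0054 deg
phi = acos(-8/15.5563) = 120.948 deg

rho = 15.5563, theta = 77.0054 deg, phi = 120.948 deg


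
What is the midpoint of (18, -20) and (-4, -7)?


Midpoint = ((18+-4)/2, (-20+-7)/2) = (7, -13.5)

(7, -13.5)


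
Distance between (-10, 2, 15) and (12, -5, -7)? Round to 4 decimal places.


d = sqrt((12--10)^2 + (-5-2)^2 + (-7-15)^2) = 31.8904

31.8904


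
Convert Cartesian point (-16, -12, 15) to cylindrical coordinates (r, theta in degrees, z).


r = sqrt((-16)^2 + (-12)^2) = 20
theta = atan2(-12, -16) = 216.8699 deg
z = 15

r = 20, theta = 216.8699 deg, z = 15


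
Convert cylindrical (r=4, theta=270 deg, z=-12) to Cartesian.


x = 4 * cos(270) = 0
y = 4 * sin(270) = -4
z = -12

(0, -4, -12)


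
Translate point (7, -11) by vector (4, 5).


Translation: (x+dx, y+dy) = (7+4, -11+5) = (11, -6)

(11, -6)


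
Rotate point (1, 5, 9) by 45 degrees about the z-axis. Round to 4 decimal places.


x' = 1*cos(45) - 5*sin(45) = -2.8284
y' = 1*sin(45) + 5*cos(45) = 4.2426
z' = 9

(-2.8284, 4.2426, 9)


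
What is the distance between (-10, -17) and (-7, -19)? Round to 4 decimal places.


d = sqrt((-7--10)^2 + (-19--17)^2) = 3.6056

3.6056


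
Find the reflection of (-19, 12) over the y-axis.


Reflection across y-axis: (x, y) -> (-x, y)
(-19, 12) -> (19, 12)

(19, 12)


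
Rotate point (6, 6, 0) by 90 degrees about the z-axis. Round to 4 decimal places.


x' = 6*cos(90) - 6*sin(90) = -6
y' = 6*sin(90) + 6*cos(90) = 6
z' = 0

(-6, 6, 0)


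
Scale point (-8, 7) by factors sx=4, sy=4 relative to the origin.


Scaling: (x*sx, y*sy) = (-8*4, 7*4) = (-32, 28)

(-32, 28)


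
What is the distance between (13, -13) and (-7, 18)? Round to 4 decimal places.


d = sqrt((-7-13)^2 + (18--13)^2) = 36.8917

36.8917


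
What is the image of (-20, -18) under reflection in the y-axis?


Reflection across y-axis: (x, y) -> (-x, y)
(-20, -18) -> (20, -18)

(20, -18)


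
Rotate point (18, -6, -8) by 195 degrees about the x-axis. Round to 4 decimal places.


x' = 18
y' = -6*cos(195) - -8*sin(195) = 3.725
z' = -6*sin(195) + -8*cos(195) = 9.2803

(18, 3.725, 9.2803)


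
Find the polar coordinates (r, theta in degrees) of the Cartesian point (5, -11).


r = sqrt(5^2 + (-11)^2) = 12.083
theta = atan2(-11, 5) = 294.444 degrees

r = 12.083, theta = 294.444 degrees


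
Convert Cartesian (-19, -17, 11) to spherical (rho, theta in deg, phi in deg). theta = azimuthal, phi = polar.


rho = sqrt((-19)^2 + (-17)^2 + 11^2) = 27.7669
theta = atan2(-17, -19) = 221.8202 deg
phi = acos(11/27.7669) = 66.662 deg

rho = 27.7669, theta = 221.8202 deg, phi = 66.662 deg


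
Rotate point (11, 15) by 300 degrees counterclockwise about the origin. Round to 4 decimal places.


x' = 11*cos(300) - 15*sin(300) = 18.4904
y' = 11*sin(300) + 15*cos(300) = -2.0263

(18.4904, -2.0263)


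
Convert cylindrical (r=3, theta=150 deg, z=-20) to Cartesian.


x = 3 * cos(150) = -2.5981
y = 3 * sin(150) = 1.5
z = -20

(-2.5981, 1.5, -20)


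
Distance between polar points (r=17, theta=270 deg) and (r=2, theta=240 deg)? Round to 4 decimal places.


d = sqrt(r1^2 + r2^2 - 2*r1*r2*cos(t2-t1))
d = sqrt(17^2 + 2^2 - 2*17*2*cos(240-270)) = 15.3007

15.3007


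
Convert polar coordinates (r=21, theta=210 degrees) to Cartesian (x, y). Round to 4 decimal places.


x = 21 * cos(210) = -18.1865
y = 21 * sin(210) = -10.5

(-18.1865, -10.5)


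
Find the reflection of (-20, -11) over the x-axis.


Reflection across x-axis: (x, y) -> (x, -y)
(-20, -11) -> (-20, 11)

(-20, 11)


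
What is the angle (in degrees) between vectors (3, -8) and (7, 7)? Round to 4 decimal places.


dot = 3*7 + -8*7 = -35
|u| = 8.544, |v| = 9.8995
cos(angle) = -0.4138
angle = 114.444 degrees

114.444 degrees


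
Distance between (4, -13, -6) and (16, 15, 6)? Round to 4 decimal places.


d = sqrt((16-4)^2 + (15--13)^2 + (6--6)^2) = 32.7414

32.7414


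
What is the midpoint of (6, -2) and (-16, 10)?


Midpoint = ((6+-16)/2, (-2+10)/2) = (-5, 4)

(-5, 4)


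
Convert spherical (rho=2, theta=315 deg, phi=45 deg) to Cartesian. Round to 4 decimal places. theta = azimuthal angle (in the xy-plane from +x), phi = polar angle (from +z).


x = 2 * sin(45) * cos(315) = 1
y = 2 * sin(45) * sin(315) = -1
z = 2 * cos(45) = 1.4142

(1, -1, 1.4142)


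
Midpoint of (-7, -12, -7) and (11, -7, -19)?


Midpoint = ((-7+11)/2, (-12+-7)/2, (-7+-19)/2) = (2, -9.5, -13)

(2, -9.5, -13)


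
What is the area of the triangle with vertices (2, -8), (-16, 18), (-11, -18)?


Area = |x1(y2-y3) + x2(y3-y1) + x3(y1-y2)| / 2
= |2*(18--18) + -16*(-18--8) + -11*(-8-18)| / 2
= 259

259


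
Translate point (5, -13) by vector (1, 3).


Translation: (x+dx, y+dy) = (5+1, -13+3) = (6, -10)

(6, -10)


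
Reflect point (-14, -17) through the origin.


Reflection through origin: (x, y) -> (-x, -y)
(-14, -17) -> (14, 17)

(14, 17)


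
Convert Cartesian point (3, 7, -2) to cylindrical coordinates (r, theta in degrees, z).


r = sqrt(3^2 + 7^2) = 7.6158
theta = atan2(7, 3) = 66.8014 deg
z = -2

r = 7.6158, theta = 66.8014 deg, z = -2


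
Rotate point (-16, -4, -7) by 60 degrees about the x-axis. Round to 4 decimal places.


x' = -16
y' = -4*cos(60) - -7*sin(60) = 4.0622
z' = -4*sin(60) + -7*cos(60) = -6.9641

(-16, 4.0622, -6.9641)


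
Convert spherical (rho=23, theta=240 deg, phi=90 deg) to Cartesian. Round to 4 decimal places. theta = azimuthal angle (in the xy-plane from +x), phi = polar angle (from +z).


x = 23 * sin(90) * cos(240) = -11.5
y = 23 * sin(90) * sin(240) = -19.9186
z = 23 * cos(90) = 0

(-11.5, -19.9186, 0)


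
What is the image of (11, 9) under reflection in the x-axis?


Reflection across x-axis: (x, y) -> (x, -y)
(11, 9) -> (11, -9)

(11, -9)


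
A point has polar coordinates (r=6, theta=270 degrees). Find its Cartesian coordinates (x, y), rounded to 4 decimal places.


x = 6 * cos(270) = 0
y = 6 * sin(270) = -6

(0, -6)


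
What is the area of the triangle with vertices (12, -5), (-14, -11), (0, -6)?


Area = |x1(y2-y3) + x2(y3-y1) + x3(y1-y2)| / 2
= |12*(-11--6) + -14*(-6--5) + 0*(-5--11)| / 2
= 23

23


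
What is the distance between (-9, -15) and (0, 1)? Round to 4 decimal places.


d = sqrt((0--9)^2 + (1--15)^2) = 18.3576

18.3576


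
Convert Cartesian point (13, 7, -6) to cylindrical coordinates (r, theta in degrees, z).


r = sqrt(13^2 + 7^2) = 14.7648
theta = atan2(7, 13) = 28.3008 deg
z = -6

r = 14.7648, theta = 28.3008 deg, z = -6


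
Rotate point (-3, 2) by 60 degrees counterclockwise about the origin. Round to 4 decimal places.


x' = -3*cos(60) - 2*sin(60) = -3.2321
y' = -3*sin(60) + 2*cos(60) = -1.5981

(-3.2321, -1.5981)


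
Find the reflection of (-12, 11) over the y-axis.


Reflection across y-axis: (x, y) -> (-x, y)
(-12, 11) -> (12, 11)

(12, 11)


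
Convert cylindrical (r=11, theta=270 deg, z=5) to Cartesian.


x = 11 * cos(270) = 0
y = 11 * sin(270) = -11
z = 5

(0, -11, 5)


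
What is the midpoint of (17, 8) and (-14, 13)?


Midpoint = ((17+-14)/2, (8+13)/2) = (1.5, 10.5)

(1.5, 10.5)


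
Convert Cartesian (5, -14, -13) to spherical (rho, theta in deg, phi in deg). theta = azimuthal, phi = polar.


rho = sqrt(5^2 + (-14)^2 + (-13)^2) = 19.7484
theta = atan2(-14, 5) = 289.6538 deg
phi = acos(-13/19.7484) = 131.1689 deg

rho = 19.7484, theta = 289.6538 deg, phi = 131.1689 deg


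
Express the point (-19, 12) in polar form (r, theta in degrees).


r = sqrt((-19)^2 + 12^2) = 22.4722
theta = atan2(12, -19) = 147.7244 degrees

r = 22.4722, theta = 147.7244 degrees


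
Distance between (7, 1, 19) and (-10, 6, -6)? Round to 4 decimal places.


d = sqrt((-10-7)^2 + (6-1)^2 + (-6-19)^2) = 30.6431

30.6431


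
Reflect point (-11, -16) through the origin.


Reflection through origin: (x, y) -> (-x, -y)
(-11, -16) -> (11, 16)

(11, 16)


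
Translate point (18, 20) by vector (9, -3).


Translation: (x+dx, y+dy) = (18+9, 20+-3) = (27, 17)

(27, 17)


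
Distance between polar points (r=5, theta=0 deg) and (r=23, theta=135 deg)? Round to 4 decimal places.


d = sqrt(r1^2 + r2^2 - 2*r1*r2*cos(t2-t1))
d = sqrt(5^2 + 23^2 - 2*5*23*cos(135-0)) = 26.77

26.77


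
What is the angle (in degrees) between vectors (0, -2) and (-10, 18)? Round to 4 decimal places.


dot = 0*-10 + -2*18 = -36
|u| = 2, |v| = 20.5913
cos(angle) = -0.8742
angle = 150.9454 degrees

150.9454 degrees


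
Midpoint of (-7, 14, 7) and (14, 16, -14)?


Midpoint = ((-7+14)/2, (14+16)/2, (7+-14)/2) = (3.5, 15, -3.5)

(3.5, 15, -3.5)


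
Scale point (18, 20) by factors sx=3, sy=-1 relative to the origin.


Scaling: (x*sx, y*sy) = (18*3, 20*-1) = (54, -20)

(54, -20)


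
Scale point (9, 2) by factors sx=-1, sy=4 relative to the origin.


Scaling: (x*sx, y*sy) = (9*-1, 2*4) = (-9, 8)

(-9, 8)


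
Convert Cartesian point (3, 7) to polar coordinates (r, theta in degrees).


r = sqrt(3^2 + 7^2) = 7.6158
theta = atan2(7, 3) = 66.8014 degrees

r = 7.6158, theta = 66.8014 degrees


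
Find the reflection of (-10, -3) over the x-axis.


Reflection across x-axis: (x, y) -> (x, -y)
(-10, -3) -> (-10, 3)

(-10, 3)


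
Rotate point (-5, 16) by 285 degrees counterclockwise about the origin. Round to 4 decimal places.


x' = -5*cos(285) - 16*sin(285) = 14.1607
y' = -5*sin(285) + 16*cos(285) = 8.9707

(14.1607, 8.9707)


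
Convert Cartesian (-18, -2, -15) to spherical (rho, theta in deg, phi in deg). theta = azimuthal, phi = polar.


rho = sqrt((-18)^2 + (-2)^2 + (-15)^2) = 23.516
theta = atan2(-2, -18) = 186.3402 deg
phi = acos(-15/23.516) = 129.6328 deg

rho = 23.516, theta = 186.3402 deg, phi = 129.6328 deg


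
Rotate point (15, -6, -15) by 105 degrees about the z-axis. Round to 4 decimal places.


x' = 15*cos(105) - -6*sin(105) = 1.9133
y' = 15*sin(105) + -6*cos(105) = 16.0418
z' = -15

(1.9133, 16.0418, -15)


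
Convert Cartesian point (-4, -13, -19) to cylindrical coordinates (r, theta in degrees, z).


r = sqrt((-4)^2 + (-13)^2) = 13.6015
theta = atan2(-13, -4) = 252.8973 deg
z = -19

r = 13.6015, theta = 252.8973 deg, z = -19


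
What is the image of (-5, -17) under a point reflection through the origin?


Reflection through origin: (x, y) -> (-x, -y)
(-5, -17) -> (5, 17)

(5, 17)


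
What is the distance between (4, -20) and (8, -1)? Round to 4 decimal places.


d = sqrt((8-4)^2 + (-1--20)^2) = 19.4165

19.4165


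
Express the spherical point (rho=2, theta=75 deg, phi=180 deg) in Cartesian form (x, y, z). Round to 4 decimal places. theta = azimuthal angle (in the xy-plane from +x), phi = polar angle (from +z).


x = 2 * sin(180) * cos(75) = 0
y = 2 * sin(180) * sin(75) = 0
z = 2 * cos(180) = -2

(0, 0, -2)


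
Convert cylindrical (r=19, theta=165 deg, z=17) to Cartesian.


x = 19 * cos(165) = -18.3526
y = 19 * sin(165) = 4.9176
z = 17

(-18.3526, 4.9176, 17)


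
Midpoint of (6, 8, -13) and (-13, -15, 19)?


Midpoint = ((6+-13)/2, (8+-15)/2, (-13+19)/2) = (-3.5, -3.5, 3)

(-3.5, -3.5, 3)


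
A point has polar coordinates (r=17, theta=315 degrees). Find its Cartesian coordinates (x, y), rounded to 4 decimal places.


x = 17 * cos(315) = 12.0208
y = 17 * sin(315) = -12.0208

(12.0208, -12.0208)


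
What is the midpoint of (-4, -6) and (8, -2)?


Midpoint = ((-4+8)/2, (-6+-2)/2) = (2, -4)

(2, -4)


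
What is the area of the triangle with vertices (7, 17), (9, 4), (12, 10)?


Area = |x1(y2-y3) + x2(y3-y1) + x3(y1-y2)| / 2
= |7*(4-10) + 9*(10-17) + 12*(17-4)| / 2
= 25.5

25.5


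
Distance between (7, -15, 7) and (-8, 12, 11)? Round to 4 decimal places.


d = sqrt((-8-7)^2 + (12--15)^2 + (11-7)^2) = 31.1448

31.1448


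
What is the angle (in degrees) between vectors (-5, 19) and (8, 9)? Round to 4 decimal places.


dot = -5*8 + 19*9 = 131
|u| = 19.6469, |v| = 12.0416
cos(angle) = 0.5537
angle = 56.3771 degrees

56.3771 degrees


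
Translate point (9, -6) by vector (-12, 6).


Translation: (x+dx, y+dy) = (9+-12, -6+6) = (-3, 0)

(-3, 0)


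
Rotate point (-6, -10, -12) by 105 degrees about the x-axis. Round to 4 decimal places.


x' = -6
y' = -10*cos(105) - -12*sin(105) = 14.1793
z' = -10*sin(105) + -12*cos(105) = -6.5534

(-6, 14.1793, -6.5534)


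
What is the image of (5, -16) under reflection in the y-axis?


Reflection across y-axis: (x, y) -> (-x, y)
(5, -16) -> (-5, -16)

(-5, -16)


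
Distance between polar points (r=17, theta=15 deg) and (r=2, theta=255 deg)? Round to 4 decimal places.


d = sqrt(r1^2 + r2^2 - 2*r1*r2*cos(t2-t1))
d = sqrt(17^2 + 2^2 - 2*17*2*cos(255-15)) = 18.0831

18.0831


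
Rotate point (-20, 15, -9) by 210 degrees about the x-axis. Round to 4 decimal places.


x' = -20
y' = 15*cos(210) - -9*sin(210) = -17.4904
z' = 15*sin(210) + -9*cos(210) = 0.2942

(-20, -17.4904, 0.2942)


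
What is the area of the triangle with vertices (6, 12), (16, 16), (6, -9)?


Area = |x1(y2-y3) + x2(y3-y1) + x3(y1-y2)| / 2
= |6*(16--9) + 16*(-9-12) + 6*(12-16)| / 2
= 105

105


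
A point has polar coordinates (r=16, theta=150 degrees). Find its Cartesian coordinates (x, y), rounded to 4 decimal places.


x = 16 * cos(150) = -13.8564
y = 16 * sin(150) = 8

(-13.8564, 8)


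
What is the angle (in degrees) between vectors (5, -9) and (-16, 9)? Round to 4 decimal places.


dot = 5*-16 + -9*9 = -161
|u| = 10.2956, |v| = 18.3576
cos(angle) = -0.8518
angle = 148.4124 degrees

148.4124 degrees


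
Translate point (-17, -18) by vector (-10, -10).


Translation: (x+dx, y+dy) = (-17+-10, -18+-10) = (-27, -28)

(-27, -28)


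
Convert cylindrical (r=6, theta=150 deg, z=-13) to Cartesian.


x = 6 * cos(150) = -5.1962
y = 6 * sin(150) = 3
z = -13

(-5.1962, 3, -13)


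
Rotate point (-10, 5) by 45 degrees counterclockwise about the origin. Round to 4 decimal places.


x' = -10*cos(45) - 5*sin(45) = -10.6066
y' = -10*sin(45) + 5*cos(45) = -3.5355

(-10.6066, -3.5355)


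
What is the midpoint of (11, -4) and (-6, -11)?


Midpoint = ((11+-6)/2, (-4+-11)/2) = (2.5, -7.5)

(2.5, -7.5)


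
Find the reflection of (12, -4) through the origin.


Reflection through origin: (x, y) -> (-x, -y)
(12, -4) -> (-12, 4)

(-12, 4)


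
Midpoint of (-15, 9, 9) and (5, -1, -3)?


Midpoint = ((-15+5)/2, (9+-1)/2, (9+-3)/2) = (-5, 4, 3)

(-5, 4, 3)


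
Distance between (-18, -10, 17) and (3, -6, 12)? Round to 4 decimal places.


d = sqrt((3--18)^2 + (-6--10)^2 + (12-17)^2) = 21.9545

21.9545


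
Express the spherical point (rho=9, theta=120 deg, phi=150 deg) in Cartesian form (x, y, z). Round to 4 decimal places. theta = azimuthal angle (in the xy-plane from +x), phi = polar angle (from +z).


x = 9 * sin(150) * cos(120) = -2.25
y = 9 * sin(150) * sin(120) = 3.8971
z = 9 * cos(150) = -7.7942

(-2.25, 3.8971, -7.7942)


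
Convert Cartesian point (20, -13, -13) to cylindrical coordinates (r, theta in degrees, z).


r = sqrt(20^2 + (-13)^2) = 23.8537
theta = atan2(-13, 20) = 326.9761 deg
z = -13

r = 23.8537, theta = 326.9761 deg, z = -13


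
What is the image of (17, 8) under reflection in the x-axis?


Reflection across x-axis: (x, y) -> (x, -y)
(17, 8) -> (17, -8)

(17, -8)


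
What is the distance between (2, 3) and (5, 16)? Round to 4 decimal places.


d = sqrt((5-2)^2 + (16-3)^2) = 13.3417

13.3417


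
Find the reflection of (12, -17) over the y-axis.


Reflection across y-axis: (x, y) -> (-x, y)
(12, -17) -> (-12, -17)

(-12, -17)


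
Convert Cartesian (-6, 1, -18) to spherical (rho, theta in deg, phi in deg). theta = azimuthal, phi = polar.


rho = sqrt((-6)^2 + 1^2 + (-18)^2) = 19
theta = atan2(1, -6) = 170.5377 deg
phi = acos(-18/19) = 161.3283 deg

rho = 19, theta = 170.5377 deg, phi = 161.3283 deg


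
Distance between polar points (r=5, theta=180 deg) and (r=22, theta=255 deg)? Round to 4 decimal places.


d = sqrt(r1^2 + r2^2 - 2*r1*r2*cos(t2-t1))
d = sqrt(5^2 + 22^2 - 2*5*22*cos(255-180)) = 21.2617

21.2617


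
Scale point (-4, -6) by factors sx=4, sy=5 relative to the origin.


Scaling: (x*sx, y*sy) = (-4*4, -6*5) = (-16, -30)

(-16, -30)


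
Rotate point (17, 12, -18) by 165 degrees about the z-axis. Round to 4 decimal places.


x' = 17*cos(165) - 12*sin(165) = -19.5266
y' = 17*sin(165) + 12*cos(165) = -7.1912
z' = -18

(-19.5266, -7.1912, -18)


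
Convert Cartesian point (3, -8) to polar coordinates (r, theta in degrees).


r = sqrt(3^2 + (-8)^2) = 8.544
theta = atan2(-8, 3) = 290.556 degrees

r = 8.544, theta = 290.556 degrees


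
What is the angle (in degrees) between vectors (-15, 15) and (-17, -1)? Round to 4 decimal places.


dot = -15*-17 + 15*-1 = 240
|u| = 21.2132, |v| = 17.0294
cos(angle) = 0.6644
angle = 48.3665 degrees

48.3665 degrees


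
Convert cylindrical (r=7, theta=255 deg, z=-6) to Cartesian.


x = 7 * cos(255) = -1.8117
y = 7 * sin(255) = -6.7615
z = -6

(-1.8117, -6.7615, -6)


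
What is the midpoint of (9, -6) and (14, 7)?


Midpoint = ((9+14)/2, (-6+7)/2) = (11.5, 0.5)

(11.5, 0.5)


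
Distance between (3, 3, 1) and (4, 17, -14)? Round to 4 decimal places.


d = sqrt((4-3)^2 + (17-3)^2 + (-14-1)^2) = 20.5426

20.5426


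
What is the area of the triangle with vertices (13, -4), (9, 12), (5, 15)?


Area = |x1(y2-y3) + x2(y3-y1) + x3(y1-y2)| / 2
= |13*(12-15) + 9*(15--4) + 5*(-4-12)| / 2
= 26

26


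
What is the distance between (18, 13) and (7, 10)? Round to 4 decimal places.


d = sqrt((7-18)^2 + (10-13)^2) = 11.4018

11.4018


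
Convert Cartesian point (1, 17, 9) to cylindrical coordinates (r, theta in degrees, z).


r = sqrt(1^2 + 17^2) = 17.0294
theta = atan2(17, 1) = 86.6335 deg
z = 9

r = 17.0294, theta = 86.6335 deg, z = 9


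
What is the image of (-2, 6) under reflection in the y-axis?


Reflection across y-axis: (x, y) -> (-x, y)
(-2, 6) -> (2, 6)

(2, 6)


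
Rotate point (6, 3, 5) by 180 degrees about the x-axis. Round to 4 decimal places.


x' = 6
y' = 3*cos(180) - 5*sin(180) = -3
z' = 3*sin(180) + 5*cos(180) = -5

(6, -3, -5)


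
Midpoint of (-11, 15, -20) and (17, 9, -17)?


Midpoint = ((-11+17)/2, (15+9)/2, (-20+-17)/2) = (3, 12, -18.5)

(3, 12, -18.5)


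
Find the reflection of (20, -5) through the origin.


Reflection through origin: (x, y) -> (-x, -y)
(20, -5) -> (-20, 5)

(-20, 5)


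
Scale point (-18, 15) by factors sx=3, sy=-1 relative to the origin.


Scaling: (x*sx, y*sy) = (-18*3, 15*-1) = (-54, -15)

(-54, -15)


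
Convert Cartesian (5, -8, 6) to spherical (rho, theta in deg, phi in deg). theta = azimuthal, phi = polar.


rho = sqrt(5^2 + (-8)^2 + 6^2) = 11.1803
theta = atan2(-8, 5) = 302.0054 deg
phi = acos(6/11.1803) = 57.5437 deg

rho = 11.1803, theta = 302.0054 deg, phi = 57.5437 deg


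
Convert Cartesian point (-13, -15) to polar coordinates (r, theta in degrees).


r = sqrt((-13)^2 + (-15)^2) = 19.8494
theta = atan2(-15, -13) = 229.0856 degrees

r = 19.8494, theta = 229.0856 degrees


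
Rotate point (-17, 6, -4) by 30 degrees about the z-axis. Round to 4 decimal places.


x' = -17*cos(30) - 6*sin(30) = -17.7224
y' = -17*sin(30) + 6*cos(30) = -3.3038
z' = -4

(-17.7224, -3.3038, -4)


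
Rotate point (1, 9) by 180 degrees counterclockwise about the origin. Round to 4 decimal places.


x' = 1*cos(180) - 9*sin(180) = -1
y' = 1*sin(180) + 9*cos(180) = -9

(-1, -9)


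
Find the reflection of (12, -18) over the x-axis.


Reflection across x-axis: (x, y) -> (x, -y)
(12, -18) -> (12, 18)

(12, 18)


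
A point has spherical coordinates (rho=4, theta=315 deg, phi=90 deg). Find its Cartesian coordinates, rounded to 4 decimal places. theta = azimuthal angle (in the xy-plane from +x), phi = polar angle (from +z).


x = 4 * sin(90) * cos(315) = 2.8284
y = 4 * sin(90) * sin(315) = -2.8284
z = 4 * cos(90) = 0

(2.8284, -2.8284, 0)


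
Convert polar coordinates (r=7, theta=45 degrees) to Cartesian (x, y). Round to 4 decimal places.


x = 7 * cos(45) = 4.9497
y = 7 * sin(45) = 4.9497

(4.9497, 4.9497)


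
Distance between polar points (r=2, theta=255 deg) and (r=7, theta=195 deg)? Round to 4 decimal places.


d = sqrt(r1^2 + r2^2 - 2*r1*r2*cos(t2-t1))
d = sqrt(2^2 + 7^2 - 2*2*7*cos(195-255)) = 6.245

6.245


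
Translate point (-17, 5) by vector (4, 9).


Translation: (x+dx, y+dy) = (-17+4, 5+9) = (-13, 14)

(-13, 14)


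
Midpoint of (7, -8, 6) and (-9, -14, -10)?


Midpoint = ((7+-9)/2, (-8+-14)/2, (6+-10)/2) = (-1, -11, -2)

(-1, -11, -2)


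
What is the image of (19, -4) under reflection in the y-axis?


Reflection across y-axis: (x, y) -> (-x, y)
(19, -4) -> (-19, -4)

(-19, -4)


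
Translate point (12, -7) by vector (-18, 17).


Translation: (x+dx, y+dy) = (12+-18, -7+17) = (-6, 10)

(-6, 10)


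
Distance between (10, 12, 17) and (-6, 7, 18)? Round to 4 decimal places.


d = sqrt((-6-10)^2 + (7-12)^2 + (18-17)^2) = 16.7929

16.7929


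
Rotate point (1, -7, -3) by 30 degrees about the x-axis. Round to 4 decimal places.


x' = 1
y' = -7*cos(30) - -3*sin(30) = -4.5622
z' = -7*sin(30) + -3*cos(30) = -6.0981

(1, -4.5622, -6.0981)


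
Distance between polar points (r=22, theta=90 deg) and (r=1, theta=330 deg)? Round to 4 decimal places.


d = sqrt(r1^2 + r2^2 - 2*r1*r2*cos(t2-t1))
d = sqrt(22^2 + 1^2 - 2*22*1*cos(330-90)) = 22.5167

22.5167


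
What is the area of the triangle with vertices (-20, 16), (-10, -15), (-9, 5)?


Area = |x1(y2-y3) + x2(y3-y1) + x3(y1-y2)| / 2
= |-20*(-15-5) + -10*(5-16) + -9*(16--15)| / 2
= 115.5

115.5


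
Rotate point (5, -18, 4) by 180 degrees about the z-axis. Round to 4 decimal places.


x' = 5*cos(180) - -18*sin(180) = -5
y' = 5*sin(180) + -18*cos(180) = 18
z' = 4

(-5, 18, 4)


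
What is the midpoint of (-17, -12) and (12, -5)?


Midpoint = ((-17+12)/2, (-12+-5)/2) = (-2.5, -8.5)

(-2.5, -8.5)


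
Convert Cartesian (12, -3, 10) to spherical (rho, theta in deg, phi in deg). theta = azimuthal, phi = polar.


rho = sqrt(12^2 + (-3)^2 + 10^2) = 15.906
theta = atan2(-3, 12) = 345.9638 deg
phi = acos(10/15.906) = 51.0461 deg

rho = 15.906, theta = 345.9638 deg, phi = 51.0461 deg


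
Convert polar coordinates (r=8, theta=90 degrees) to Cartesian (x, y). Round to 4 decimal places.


x = 8 * cos(90) = 0
y = 8 * sin(90) = 8

(0, 8)


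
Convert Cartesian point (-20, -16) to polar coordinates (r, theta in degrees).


r = sqrt((-20)^2 + (-16)^2) = 25.6125
theta = atan2(-16, -20) = 218.6598 degrees

r = 25.6125, theta = 218.6598 degrees


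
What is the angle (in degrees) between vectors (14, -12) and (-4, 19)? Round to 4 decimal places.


dot = 14*-4 + -12*19 = -284
|u| = 18.4391, |v| = 19.4165
cos(angle) = -0.7932
angle = 142.49 degrees

142.49 degrees


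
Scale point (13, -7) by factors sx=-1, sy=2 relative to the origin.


Scaling: (x*sx, y*sy) = (13*-1, -7*2) = (-13, -14)

(-13, -14)


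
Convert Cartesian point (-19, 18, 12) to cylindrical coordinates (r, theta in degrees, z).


r = sqrt((-19)^2 + 18^2) = 26.1725
theta = atan2(18, -19) = 136.5482 deg
z = 12

r = 26.1725, theta = 136.5482 deg, z = 12


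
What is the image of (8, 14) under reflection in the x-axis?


Reflection across x-axis: (x, y) -> (x, -y)
(8, 14) -> (8, -14)

(8, -14)


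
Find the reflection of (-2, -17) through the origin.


Reflection through origin: (x, y) -> (-x, -y)
(-2, -17) -> (2, 17)

(2, 17)


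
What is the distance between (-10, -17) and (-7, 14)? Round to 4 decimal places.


d = sqrt((-7--10)^2 + (14--17)^2) = 31.1448

31.1448


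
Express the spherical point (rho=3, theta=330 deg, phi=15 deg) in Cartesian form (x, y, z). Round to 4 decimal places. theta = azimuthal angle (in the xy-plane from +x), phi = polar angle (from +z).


x = 3 * sin(15) * cos(330) = 0.6724
y = 3 * sin(15) * sin(330) = -0.3882
z = 3 * cos(15) = 2.8978

(0.6724, -0.3882, 2.8978)


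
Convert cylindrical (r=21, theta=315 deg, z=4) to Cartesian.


x = 21 * cos(315) = 14.8492
y = 21 * sin(315) = -14.8492
z = 4

(14.8492, -14.8492, 4)


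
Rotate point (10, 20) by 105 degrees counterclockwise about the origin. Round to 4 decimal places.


x' = 10*cos(105) - 20*sin(105) = -21.9067
y' = 10*sin(105) + 20*cos(105) = 4.4829

(-21.9067, 4.4829)


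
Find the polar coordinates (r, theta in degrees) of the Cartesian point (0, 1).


r = sqrt(0^2 + 1^2) = 1
theta = atan2(1, 0) = 90 degrees

r = 1, theta = 90 degrees


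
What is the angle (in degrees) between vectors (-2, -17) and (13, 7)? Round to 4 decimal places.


dot = -2*13 + -17*7 = -145
|u| = 17.1172, |v| = 14.7648
cos(angle) = -0.5737
angle = 125.0106 degrees

125.0106 degrees


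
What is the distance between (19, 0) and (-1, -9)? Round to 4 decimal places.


d = sqrt((-1-19)^2 + (-9-0)^2) = 21.9317

21.9317


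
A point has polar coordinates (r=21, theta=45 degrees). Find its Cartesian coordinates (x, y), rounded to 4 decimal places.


x = 21 * cos(45) = 14.8492
y = 21 * sin(45) = 14.8492

(14.8492, 14.8492)


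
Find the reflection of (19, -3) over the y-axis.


Reflection across y-axis: (x, y) -> (-x, y)
(19, -3) -> (-19, -3)

(-19, -3)


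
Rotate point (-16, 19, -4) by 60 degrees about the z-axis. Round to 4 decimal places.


x' = -16*cos(60) - 19*sin(60) = -24.4545
y' = -16*sin(60) + 19*cos(60) = -4.3564
z' = -4

(-24.4545, -4.3564, -4)


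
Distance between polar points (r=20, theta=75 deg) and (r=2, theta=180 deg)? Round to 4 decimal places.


d = sqrt(r1^2 + r2^2 - 2*r1*r2*cos(t2-t1))
d = sqrt(20^2 + 2^2 - 2*20*2*cos(180-75)) = 20.6084

20.6084


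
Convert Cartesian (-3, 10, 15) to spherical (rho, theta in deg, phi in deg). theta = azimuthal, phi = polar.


rho = sqrt((-3)^2 + 10^2 + 15^2) = 18.2757
theta = atan2(10, -3) = 106.6992 deg
phi = acos(15/18.2757) = 34.8387 deg

rho = 18.2757, theta = 106.6992 deg, phi = 34.8387 deg


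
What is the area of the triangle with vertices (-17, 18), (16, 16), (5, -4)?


Area = |x1(y2-y3) + x2(y3-y1) + x3(y1-y2)| / 2
= |-17*(16--4) + 16*(-4-18) + 5*(18-16)| / 2
= 341

341


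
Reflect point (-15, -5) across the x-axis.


Reflection across x-axis: (x, y) -> (x, -y)
(-15, -5) -> (-15, 5)

(-15, 5)


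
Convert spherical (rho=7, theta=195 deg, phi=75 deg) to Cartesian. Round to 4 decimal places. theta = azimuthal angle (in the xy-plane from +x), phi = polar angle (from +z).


x = 7 * sin(75) * cos(195) = -6.5311
y = 7 * sin(75) * sin(195) = -1.75
z = 7 * cos(75) = 1.8117

(-6.5311, -1.75, 1.8117)


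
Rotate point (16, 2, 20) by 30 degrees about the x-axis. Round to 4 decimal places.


x' = 16
y' = 2*cos(30) - 20*sin(30) = -8.2679
z' = 2*sin(30) + 20*cos(30) = 18.3205

(16, -8.2679, 18.3205)


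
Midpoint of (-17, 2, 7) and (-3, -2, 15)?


Midpoint = ((-17+-3)/2, (2+-2)/2, (7+15)/2) = (-10, 0, 11)

(-10, 0, 11)


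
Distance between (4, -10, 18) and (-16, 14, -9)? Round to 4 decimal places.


d = sqrt((-16-4)^2 + (14--10)^2 + (-9-18)^2) = 41.2916

41.2916


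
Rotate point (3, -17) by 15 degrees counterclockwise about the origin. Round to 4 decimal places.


x' = 3*cos(15) - -17*sin(15) = 7.2977
y' = 3*sin(15) + -17*cos(15) = -15.6443

(7.2977, -15.6443)


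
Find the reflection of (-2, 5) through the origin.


Reflection through origin: (x, y) -> (-x, -y)
(-2, 5) -> (2, -5)

(2, -5)


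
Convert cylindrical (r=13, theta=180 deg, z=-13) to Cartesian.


x = 13 * cos(180) = -13
y = 13 * sin(180) = 0
z = -13

(-13, 0, -13)


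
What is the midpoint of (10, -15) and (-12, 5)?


Midpoint = ((10+-12)/2, (-15+5)/2) = (-1, -5)

(-1, -5)


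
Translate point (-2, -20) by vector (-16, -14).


Translation: (x+dx, y+dy) = (-2+-16, -20+-14) = (-18, -34)

(-18, -34)


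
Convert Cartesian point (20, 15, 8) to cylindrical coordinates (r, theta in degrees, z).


r = sqrt(20^2 + 15^2) = 25
theta = atan2(15, 20) = 36.8699 deg
z = 8

r = 25, theta = 36.8699 deg, z = 8


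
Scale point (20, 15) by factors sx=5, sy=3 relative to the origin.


Scaling: (x*sx, y*sy) = (20*5, 15*3) = (100, 45)

(100, 45)


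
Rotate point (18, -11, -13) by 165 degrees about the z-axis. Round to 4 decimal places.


x' = 18*cos(165) - -11*sin(165) = -14.5397
y' = 18*sin(165) + -11*cos(165) = 15.2839
z' = -13

(-14.5397, 15.2839, -13)


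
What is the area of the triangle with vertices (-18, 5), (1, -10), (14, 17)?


Area = |x1(y2-y3) + x2(y3-y1) + x3(y1-y2)| / 2
= |-18*(-10-17) + 1*(17-5) + 14*(5--10)| / 2
= 354

354


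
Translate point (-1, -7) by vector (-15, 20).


Translation: (x+dx, y+dy) = (-1+-15, -7+20) = (-16, 13)

(-16, 13)


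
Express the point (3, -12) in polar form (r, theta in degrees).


r = sqrt(3^2 + (-12)^2) = 12.3693
theta = atan2(-12, 3) = 284.0362 degrees

r = 12.3693, theta = 284.0362 degrees


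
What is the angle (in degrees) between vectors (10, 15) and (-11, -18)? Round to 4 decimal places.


dot = 10*-11 + 15*-18 = -380
|u| = 18.0278, |v| = 21.095
cos(angle) = -0.9992
angle = 177.7395 degrees

177.7395 degrees


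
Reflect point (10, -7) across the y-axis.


Reflection across y-axis: (x, y) -> (-x, y)
(10, -7) -> (-10, -7)

(-10, -7)


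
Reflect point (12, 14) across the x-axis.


Reflection across x-axis: (x, y) -> (x, -y)
(12, 14) -> (12, -14)

(12, -14)


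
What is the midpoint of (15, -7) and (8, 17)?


Midpoint = ((15+8)/2, (-7+17)/2) = (11.5, 5)

(11.5, 5)


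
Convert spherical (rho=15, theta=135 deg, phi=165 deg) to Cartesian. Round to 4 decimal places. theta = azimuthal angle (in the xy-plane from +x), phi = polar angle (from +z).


x = 15 * sin(165) * cos(135) = -2.7452
y = 15 * sin(165) * sin(135) = 2.7452
z = 15 * cos(165) = -14.4889

(-2.7452, 2.7452, -14.4889)


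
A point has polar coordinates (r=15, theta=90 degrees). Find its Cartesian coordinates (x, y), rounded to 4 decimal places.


x = 15 * cos(90) = 0
y = 15 * sin(90) = 15

(0, 15)


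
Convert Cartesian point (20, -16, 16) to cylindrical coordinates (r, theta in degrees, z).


r = sqrt(20^2 + (-16)^2) = 25.6125
theta = atan2(-16, 20) = 321.3402 deg
z = 16

r = 25.6125, theta = 321.3402 deg, z = 16


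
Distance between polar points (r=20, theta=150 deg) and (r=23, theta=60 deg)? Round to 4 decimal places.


d = sqrt(r1^2 + r2^2 - 2*r1*r2*cos(t2-t1))
d = sqrt(20^2 + 23^2 - 2*20*23*cos(60-150)) = 30.4795

30.4795


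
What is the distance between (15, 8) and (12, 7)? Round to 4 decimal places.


d = sqrt((12-15)^2 + (7-8)^2) = 3.1623

3.1623


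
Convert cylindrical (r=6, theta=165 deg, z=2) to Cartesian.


x = 6 * cos(165) = -5.7956
y = 6 * sin(165) = 1.5529
z = 2

(-5.7956, 1.5529, 2)


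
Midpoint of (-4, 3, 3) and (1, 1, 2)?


Midpoint = ((-4+1)/2, (3+1)/2, (3+2)/2) = (-1.5, 2, 2.5)

(-1.5, 2, 2.5)


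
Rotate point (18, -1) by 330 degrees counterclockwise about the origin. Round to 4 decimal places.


x' = 18*cos(330) - -1*sin(330) = 15.0885
y' = 18*sin(330) + -1*cos(330) = -9.866

(15.0885, -9.866)


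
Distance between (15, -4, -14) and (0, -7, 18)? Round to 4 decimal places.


d = sqrt((0-15)^2 + (-7--4)^2 + (18--14)^2) = 35.4683

35.4683


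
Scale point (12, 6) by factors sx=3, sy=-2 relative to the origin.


Scaling: (x*sx, y*sy) = (12*3, 6*-2) = (36, -12)

(36, -12)


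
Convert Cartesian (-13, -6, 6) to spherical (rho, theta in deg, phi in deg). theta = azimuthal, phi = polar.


rho = sqrt((-13)^2 + (-6)^2 + 6^2) = 15.5242
theta = atan2(-6, -13) = 204.7751 deg
phi = acos(6/15.5242) = 67.2635 deg

rho = 15.5242, theta = 204.7751 deg, phi = 67.2635 deg


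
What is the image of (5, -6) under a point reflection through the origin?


Reflection through origin: (x, y) -> (-x, -y)
(5, -6) -> (-5, 6)

(-5, 6)


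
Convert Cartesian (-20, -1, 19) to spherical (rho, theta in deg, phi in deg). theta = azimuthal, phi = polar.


rho = sqrt((-20)^2 + (-1)^2 + 19^2) = 27.6043
theta = atan2(-1, -20) = 182.8624 deg
phi = acos(19/27.6043) = 46.5045 deg

rho = 27.6043, theta = 182.8624 deg, phi = 46.5045 deg


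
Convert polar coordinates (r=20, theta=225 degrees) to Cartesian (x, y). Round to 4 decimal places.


x = 20 * cos(225) = -14.1421
y = 20 * sin(225) = -14.1421

(-14.1421, -14.1421)


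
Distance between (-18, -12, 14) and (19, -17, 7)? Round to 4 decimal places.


d = sqrt((19--18)^2 + (-17--12)^2 + (7-14)^2) = 37.9868

37.9868


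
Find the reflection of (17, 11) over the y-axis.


Reflection across y-axis: (x, y) -> (-x, y)
(17, 11) -> (-17, 11)

(-17, 11)


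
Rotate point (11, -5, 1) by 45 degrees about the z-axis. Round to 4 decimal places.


x' = 11*cos(45) - -5*sin(45) = 11.3137
y' = 11*sin(45) + -5*cos(45) = 4.2426
z' = 1

(11.3137, 4.2426, 1)


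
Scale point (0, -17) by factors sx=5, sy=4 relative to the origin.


Scaling: (x*sx, y*sy) = (0*5, -17*4) = (0, -68)

(0, -68)


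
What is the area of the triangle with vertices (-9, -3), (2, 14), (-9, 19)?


Area = |x1(y2-y3) + x2(y3-y1) + x3(y1-y2)| / 2
= |-9*(14-19) + 2*(19--3) + -9*(-3-14)| / 2
= 121

121


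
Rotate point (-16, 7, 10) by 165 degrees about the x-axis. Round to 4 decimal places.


x' = -16
y' = 7*cos(165) - 10*sin(165) = -9.3497
z' = 7*sin(165) + 10*cos(165) = -7.8475

(-16, -9.3497, -7.8475)


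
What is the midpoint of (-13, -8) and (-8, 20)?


Midpoint = ((-13+-8)/2, (-8+20)/2) = (-10.5, 6)

(-10.5, 6)


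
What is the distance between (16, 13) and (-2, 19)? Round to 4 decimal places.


d = sqrt((-2-16)^2 + (19-13)^2) = 18.9737

18.9737


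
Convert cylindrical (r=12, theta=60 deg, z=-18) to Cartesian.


x = 12 * cos(60) = 6
y = 12 * sin(60) = 10.3923
z = -18

(6, 10.3923, -18)


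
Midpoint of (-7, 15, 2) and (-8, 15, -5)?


Midpoint = ((-7+-8)/2, (15+15)/2, (2+-5)/2) = (-7.5, 15, -1.5)

(-7.5, 15, -1.5)


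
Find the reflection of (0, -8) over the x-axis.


Reflection across x-axis: (x, y) -> (x, -y)
(0, -8) -> (0, 8)

(0, 8)


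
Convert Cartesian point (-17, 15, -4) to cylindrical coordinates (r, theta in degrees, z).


r = sqrt((-17)^2 + 15^2) = 22.6716
theta = atan2(15, -17) = 138.5763 deg
z = -4

r = 22.6716, theta = 138.5763 deg, z = -4


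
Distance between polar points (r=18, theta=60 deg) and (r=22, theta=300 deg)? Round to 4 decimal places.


d = sqrt(r1^2 + r2^2 - 2*r1*r2*cos(t2-t1))
d = sqrt(18^2 + 22^2 - 2*18*22*cos(300-60)) = 34.6987

34.6987


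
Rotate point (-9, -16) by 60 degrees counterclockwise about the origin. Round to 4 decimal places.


x' = -9*cos(60) - -16*sin(60) = 9.3564
y' = -9*sin(60) + -16*cos(60) = -15.7942

(9.3564, -15.7942)


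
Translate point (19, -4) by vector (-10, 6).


Translation: (x+dx, y+dy) = (19+-10, -4+6) = (9, 2)

(9, 2)


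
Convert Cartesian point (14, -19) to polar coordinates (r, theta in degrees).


r = sqrt(14^2 + (-19)^2) = 23.6008
theta = atan2(-19, 14) = 306.3844 degrees

r = 23.6008, theta = 306.3844 degrees
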